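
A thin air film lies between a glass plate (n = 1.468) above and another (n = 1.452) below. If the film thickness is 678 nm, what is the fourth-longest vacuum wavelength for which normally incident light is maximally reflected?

At the upper boundary (n = 1.468 to n = 1.0) the reflected ray undergoes no phase shift.
Ray reflecting at the bottom interface goes from n = 1.0 toward n = 1.452: a half-wave phase shift.
Exactly one π shift → a net half-wave offset.
For bright reflection here: 2 n t = (m + ½) λ.
λ = 2 n t / (m + ½). The fourth-longest wavelength is m = 3: λ = 2 × 1.0 × 678 / 3.50 = 387 nm.

387 nm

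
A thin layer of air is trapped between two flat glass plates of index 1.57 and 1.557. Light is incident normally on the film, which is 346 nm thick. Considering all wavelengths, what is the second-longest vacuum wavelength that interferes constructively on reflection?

461 nm

Ray reflecting at the top interface goes from n = 1.57 toward n = 1.0: no phase shift.
At the lower boundary (n = 1.0 to n = 1.557) the reflected ray undergoes a half-wave phase shift.
The two reflections differ by half a wavelength.
For maximum reflection here: 2 n t = (m + ½) λ.
λ = 2 n t / (m + ½). The second-longest wavelength is m = 1: λ = 2 × 1.0 × 346 / 1.50 = 461 nm.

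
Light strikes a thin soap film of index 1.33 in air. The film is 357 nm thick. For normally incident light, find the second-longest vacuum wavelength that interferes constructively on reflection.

633 nm

At the upper boundary (n = 1.0 to n = 1.33) the reflected ray undergoes a half-wave phase shift.
At the lower boundary (n = 1.33 to n = 1.0) the reflected ray undergoes no phase shift.
Net: one phase inversion between the two reflected rays.
For strong reflection here: 2 n t = (m + ½) λ.
λ = 2 n t / (m + ½). The second-longest wavelength is m = 1: λ = 2 × 1.33 × 357 / 1.50 = 633 nm.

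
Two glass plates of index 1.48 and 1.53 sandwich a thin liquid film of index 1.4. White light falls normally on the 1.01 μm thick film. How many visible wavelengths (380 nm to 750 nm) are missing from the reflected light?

Ray reflecting at the top interface goes from n = 1.48 toward n = 1.4: no phase shift.
At the lower boundary (n = 1.4 to n = 1.53) the reflected ray undergoes a half-wave phase shift.
Exactly one π shift → a net half-wave offset.
For minimum reflection here: 2 n t = m λ.
λ = 2 n t / m = 2828 / m nm.
m=3: 943 nm (IR); m=4: 707 nm (visible); m=5: 566 nm (visible); m=6: 471 nm (visible); m=7: 404 nm (visible); m=8: 354 nm (UV).

4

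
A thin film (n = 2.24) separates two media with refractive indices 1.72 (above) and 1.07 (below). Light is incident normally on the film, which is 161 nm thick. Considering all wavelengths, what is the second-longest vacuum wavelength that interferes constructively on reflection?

481 nm

Ray reflecting at the top interface goes from n = 1.72 toward n = 2.24: a half-wave phase shift.
At the lower boundary (n = 2.24 to n = 1.07) the reflected ray undergoes no phase shift.
Exactly one π shift → a net half-wave offset.
With one net inversion, constructive interference in reflection requires 2 n t = (m + ½) λ.
λ = 2 n t / (m + ½). The second-longest wavelength is m = 1: λ = 2 × 2.24 × 161 / 1.50 = 481 nm.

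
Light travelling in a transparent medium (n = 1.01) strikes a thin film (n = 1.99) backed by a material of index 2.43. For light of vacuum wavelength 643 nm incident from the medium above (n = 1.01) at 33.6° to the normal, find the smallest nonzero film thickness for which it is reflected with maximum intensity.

168 nm

Top surface (1.01 → 1.99): reflection off a higher-index medium gives a half-wave phase shift.
Ray reflecting at the bottom interface goes from n = 1.99 toward n = 2.43: a half-wave phase shift.
Net: no relative phase inversion (both shifts match).
For strong reflection here: 2 n t cos θ_r = m λ.
Snell's law: 1.01 sin 33.6° = 1.99 sin θ_r → sin θ_r = 0.281, cos θ_r = 0.960.
Minimum nonzero at m = 1: t = λ / (2 n cos θ_r) = 643 / (2 × 1.99 × 0.960) = 168 nm.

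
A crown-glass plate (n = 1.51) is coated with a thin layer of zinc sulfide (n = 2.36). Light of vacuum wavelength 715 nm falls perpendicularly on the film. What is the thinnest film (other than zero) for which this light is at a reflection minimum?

At the upper boundary (n = 1.0 to n = 2.36) the reflected ray undergoes a half-wave phase shift.
At the lower boundary (n = 2.36 to n = 1.51) the reflected ray undergoes no phase shift.
The two reflections differ by half a wavelength.
For minimum reflection here: 2 n t = m λ.
Minimum nonzero at m = 1: t = λ / (2 n) = 715 / (2 × 2.36) = 151 nm.

151 nm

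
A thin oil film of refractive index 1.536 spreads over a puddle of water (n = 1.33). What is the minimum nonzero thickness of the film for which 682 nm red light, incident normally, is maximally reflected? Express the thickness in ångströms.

1110 Å

Ray reflecting at the top interface goes from n = 1.0 toward n = 1.536: a half-wave phase shift.
Ray reflecting at the bottom interface goes from n = 1.536 toward n = 1.33: no phase shift.
The two reflections differ by half a wavelength.
For maximum reflection here: 2 n t = (m + ½) λ.
Minimum at m = 0: t = λ / (4 n) = 682 / (4 × 1.536) = 111 nm.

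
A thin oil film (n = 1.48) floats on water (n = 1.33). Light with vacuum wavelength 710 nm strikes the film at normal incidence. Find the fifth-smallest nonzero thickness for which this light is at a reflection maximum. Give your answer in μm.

Top surface (1.0 → 1.48): reflection off a higher-index medium gives a half-wave phase shift.
Ray reflecting at the bottom interface goes from n = 1.48 toward n = 1.33: no phase shift.
Net: one phase inversion between the two reflected rays.
So the condition for constructive reflection is 2 n t = (m + ½) λ.
The fifth-smallest nonzero thickness corresponds to m = 4: t = (m + ½) λ / (2 n) = 4.50 × 710 / (2 × 1.48) = 1079 nm.

1.08 μm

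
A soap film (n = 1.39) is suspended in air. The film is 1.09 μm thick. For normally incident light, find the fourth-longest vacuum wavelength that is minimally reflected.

At the upper boundary (n = 1.0 to n = 1.39) the reflected ray undergoes a half-wave phase shift.
Bottom surface (1.39 → 1.0): reflection off a lower-index medium gives no phase shift.
The two reflections differ by half a wavelength.
For weak reflection here: 2 n t = m λ.
λ = 2 n t / m. The fourth-longest wavelength is m = 4: λ = 2 × 1.39 × 1090 / 4.00 = 758 nm.

758 nm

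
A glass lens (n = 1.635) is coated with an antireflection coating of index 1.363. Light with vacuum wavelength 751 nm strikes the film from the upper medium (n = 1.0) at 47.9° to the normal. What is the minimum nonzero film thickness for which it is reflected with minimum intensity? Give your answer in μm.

0.164 μm

At the upper boundary (n = 1.0 to n = 1.363) the reflected ray undergoes a half-wave phase shift.
Ray reflecting at the bottom interface goes from n = 1.363 toward n = 1.635: a half-wave phase shift.
Zero or two π shifts → no net half-wave offset.
So the condition for destructive reflection is 2 n t cos θ_r = (m + ½) λ.
Snell's law: 1.0 sin 47.9° = 1.363 sin θ_r → sin θ_r = 0.544, cos θ_r = 0.839.
Minimum at m = 0: t = λ / (4 n cos θ_r) = 751 / (4 × 1.363 × 0.839) = 164 nm.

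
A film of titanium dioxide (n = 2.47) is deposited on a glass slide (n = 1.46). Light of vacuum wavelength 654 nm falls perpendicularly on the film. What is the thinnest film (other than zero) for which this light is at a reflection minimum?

Top surface (1.0 → 2.47): reflection off a higher-index medium gives a half-wave phase shift.
Bottom surface (2.47 → 1.46): reflection off a lower-index medium gives no phase shift.
The two reflections differ by half a wavelength.
So the condition for destructive reflection is 2 n t = m λ.
Minimum nonzero at m = 1: t = λ / (2 n) = 654 / (2 × 2.47) = 132 nm.

132 nm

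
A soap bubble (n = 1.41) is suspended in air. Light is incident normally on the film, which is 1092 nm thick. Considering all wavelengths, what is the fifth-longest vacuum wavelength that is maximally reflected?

Top surface (1.0 → 1.41): reflection off a higher-index medium gives a half-wave phase shift.
Ray reflecting at the bottom interface goes from n = 1.41 toward n = 1.0: no phase shift.
The two reflections differ by half a wavelength.
For maximum reflection here: 2 n t = (m + ½) λ.
λ = 2 n t / (m + ½). The fifth-longest wavelength is m = 4: λ = 2 × 1.41 × 1092 / 4.50 = 684 nm.

684 nm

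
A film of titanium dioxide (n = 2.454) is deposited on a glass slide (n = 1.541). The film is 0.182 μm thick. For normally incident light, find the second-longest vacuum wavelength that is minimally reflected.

447 nm

At the upper boundary (n = 1.0 to n = 2.454) the reflected ray undergoes a half-wave phase shift.
Bottom surface (2.454 → 1.541): reflection off a lower-index medium gives no phase shift.
Exactly one π shift → a net half-wave offset.
With one net inversion, destructive interference in reflection requires 2 n t = m λ.
λ = 2 n t / m. The second-longest wavelength is m = 2: λ = 2 × 2.454 × 182 / 2.00 = 447 nm.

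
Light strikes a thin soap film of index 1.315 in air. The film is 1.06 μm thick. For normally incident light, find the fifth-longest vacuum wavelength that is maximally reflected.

Ray reflecting at the top interface goes from n = 1.0 toward n = 1.315: a half-wave phase shift.
Bottom surface (1.315 → 1.0): reflection off a lower-index medium gives no phase shift.
Net: one phase inversion between the two reflected rays.
With one net inversion, constructive interference in reflection requires 2 n t = (m + ½) λ.
λ = 2 n t / (m + ½). The fifth-longest wavelength is m = 4: λ = 2 × 1.315 × 1060 / 4.50 = 620 nm.

620 nm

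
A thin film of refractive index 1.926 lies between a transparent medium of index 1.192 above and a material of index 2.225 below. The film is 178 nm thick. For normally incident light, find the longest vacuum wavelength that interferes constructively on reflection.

686 nm

Top surface (1.192 → 1.926): reflection off a higher-index medium gives a half-wave phase shift.
Bottom surface (1.926 → 2.225): reflection off a higher-index medium gives a half-wave phase shift.
The two reflections carry the same phase change, so no net offset.
For maximum reflection here: 2 n t = m λ.
λ = 2 n t / m. The longest wavelength is m = 1: λ = 2 × 1.926 × 178 / 1.00 = 686 nm.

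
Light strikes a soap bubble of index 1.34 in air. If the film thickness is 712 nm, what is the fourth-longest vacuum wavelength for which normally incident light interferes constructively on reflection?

545 nm

Ray reflecting at the top interface goes from n = 1.0 toward n = 1.34: a half-wave phase shift.
Bottom surface (1.34 → 1.0): reflection off a lower-index medium gives no phase shift.
The two reflections differ by half a wavelength.
With one net inversion, constructive interference in reflection requires 2 n t = (m + ½) λ.
λ = 2 n t / (m + ½). The fourth-longest wavelength is m = 3: λ = 2 × 1.34 × 712 / 3.50 = 545 nm.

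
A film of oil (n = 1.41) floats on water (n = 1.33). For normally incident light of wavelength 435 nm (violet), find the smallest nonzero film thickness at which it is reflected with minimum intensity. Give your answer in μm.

0.154 μm

Top surface (1.0 → 1.41): reflection off a higher-index medium gives a half-wave phase shift.
Bottom surface (1.41 → 1.33): reflection off a lower-index medium gives no phase shift.
Exactly one π shift → a net half-wave offset.
So the condition for destructive reflection is 2 n t = m λ.
Minimum nonzero at m = 1: t = λ / (2 n) = 435 / (2 × 1.41) = 154 nm.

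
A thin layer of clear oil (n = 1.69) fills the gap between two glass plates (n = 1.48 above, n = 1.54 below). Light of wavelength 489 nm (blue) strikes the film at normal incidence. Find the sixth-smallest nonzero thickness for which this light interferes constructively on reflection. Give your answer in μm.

At the upper boundary (n = 1.48 to n = 1.69) the reflected ray undergoes a half-wave phase shift.
Bottom surface (1.69 → 1.54): reflection off a lower-index medium gives no phase shift.
The two reflections differ by half a wavelength.
With one net inversion, constructive interference in reflection requires 2 n t = (m + ½) λ.
The sixth-smallest nonzero thickness corresponds to m = 5: t = (m + ½) λ / (2 n) = 5.50 × 489 / (2 × 1.69) = 796 nm.

0.796 μm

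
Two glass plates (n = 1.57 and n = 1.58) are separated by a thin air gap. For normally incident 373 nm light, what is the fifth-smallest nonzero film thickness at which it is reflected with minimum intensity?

933 nm

At the upper boundary (n = 1.57 to n = 1.0) the reflected ray undergoes no phase shift.
Ray reflecting at the bottom interface goes from n = 1.0 toward n = 1.58: a half-wave phase shift.
Exactly one π shift → a net half-wave offset.
With one net inversion, destructive interference in reflection requires 2 n t = m λ.
The fifth-smallest nonzero thickness corresponds to m = 5: t = m λ / (2 n) = 5.00 × 373 / (2 × 1.0) = 933 nm.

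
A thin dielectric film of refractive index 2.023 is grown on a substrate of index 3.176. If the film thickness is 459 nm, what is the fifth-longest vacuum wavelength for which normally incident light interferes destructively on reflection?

413 nm

Top surface (1.0 → 2.023): reflection off a higher-index medium gives a half-wave phase shift.
At the lower boundary (n = 2.023 to n = 3.176) the reflected ray undergoes a half-wave phase shift.
The two reflections carry the same phase change, so no net offset.
For weak reflection here: 2 n t = (m + ½) λ.
λ = 2 n t / (m + ½). The fifth-longest wavelength is m = 4: λ = 2 × 2.023 × 459 / 4.50 = 413 nm.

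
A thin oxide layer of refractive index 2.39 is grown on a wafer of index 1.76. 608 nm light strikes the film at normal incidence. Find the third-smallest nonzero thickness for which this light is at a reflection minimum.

382 nm

Ray reflecting at the top interface goes from n = 1.0 toward n = 2.39: a half-wave phase shift.
Ray reflecting at the bottom interface goes from n = 2.39 toward n = 1.76: no phase shift.
The two reflections differ by half a wavelength.
For dark reflection here: 2 n t = m λ.
The third-smallest nonzero thickness corresponds to m = 3: t = m λ / (2 n) = 3.00 × 608 / (2 × 2.39) = 382 nm.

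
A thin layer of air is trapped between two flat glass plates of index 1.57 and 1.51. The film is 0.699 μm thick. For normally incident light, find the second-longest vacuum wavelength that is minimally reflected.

699 nm

Ray reflecting at the top interface goes from n = 1.57 toward n = 1.0: no phase shift.
At the lower boundary (n = 1.0 to n = 1.51) the reflected ray undergoes a half-wave phase shift.
Exactly one π shift → a net half-wave offset.
With one net inversion, destructive interference in reflection requires 2 n t = m λ.
λ = 2 n t / m. The second-longest wavelength is m = 2: λ = 2 × 1.0 × 699 / 2.00 = 699 nm.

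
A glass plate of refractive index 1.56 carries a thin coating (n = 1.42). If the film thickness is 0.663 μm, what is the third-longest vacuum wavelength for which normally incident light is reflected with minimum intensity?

753 nm

Ray reflecting at the top interface goes from n = 1.0 toward n = 1.42: a half-wave phase shift.
Ray reflecting at the bottom interface goes from n = 1.42 toward n = 1.56: a half-wave phase shift.
Zero or two π shifts → no net half-wave offset.
For weak reflection here: 2 n t = (m + ½) λ.
λ = 2 n t / (m + ½). The third-longest wavelength is m = 2: λ = 2 × 1.42 × 663 / 2.50 = 753 nm.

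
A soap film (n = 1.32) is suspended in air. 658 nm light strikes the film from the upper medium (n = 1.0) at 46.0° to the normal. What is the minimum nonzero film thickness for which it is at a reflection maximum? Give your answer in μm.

Ray reflecting at the top interface goes from n = 1.0 toward n = 1.32: a half-wave phase shift.
Ray reflecting at the bottom interface goes from n = 1.32 toward n = 1.0: no phase shift.
Net: one phase inversion between the two reflected rays.
For strong reflection here: 2 n t cos θ_r = (m + ½) λ.
Snell's law: 1.0 sin 46.0° = 1.32 sin θ_r → sin θ_r = 0.545, cos θ_r = 0.838.
Minimum at m = 0: t = λ / (4 n cos θ_r) = 658 / (4 × 1.32 × 0.838) = 149 nm.

0.149 μm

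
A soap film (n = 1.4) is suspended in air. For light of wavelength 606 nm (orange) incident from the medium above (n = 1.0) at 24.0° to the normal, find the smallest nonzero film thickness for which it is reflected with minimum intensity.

226 nm

Ray reflecting at the top interface goes from n = 1.0 toward n = 1.4: a half-wave phase shift.
Ray reflecting at the bottom interface goes from n = 1.4 toward n = 1.0: no phase shift.
The two reflections differ by half a wavelength.
For weak reflection here: 2 n t cos θ_r = m λ.
Snell's law: 1.0 sin 24.0° = 1.4 sin θ_r → sin θ_r = 0.291, cos θ_r = 0.957.
Minimum nonzero at m = 1: t = λ / (2 n cos θ_r) = 606 / (2 × 1.4 × 0.957) = 226 nm.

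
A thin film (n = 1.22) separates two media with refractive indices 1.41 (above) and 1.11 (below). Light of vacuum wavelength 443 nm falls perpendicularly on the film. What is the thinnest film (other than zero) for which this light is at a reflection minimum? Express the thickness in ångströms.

908 Å

At the upper boundary (n = 1.41 to n = 1.22) the reflected ray undergoes no phase shift.
At the lower boundary (n = 1.22 to n = 1.11) the reflected ray undergoes no phase shift.
Zero or two π shifts → no net half-wave offset.
With no net inversion, destructive interference in reflection requires 2 n t = (m + ½) λ.
Minimum at m = 0: t = λ / (4 n) = 443 / (4 × 1.22) = 90.8 nm.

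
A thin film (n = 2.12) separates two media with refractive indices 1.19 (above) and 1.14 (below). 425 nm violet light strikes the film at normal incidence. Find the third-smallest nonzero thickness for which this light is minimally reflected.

At the upper boundary (n = 1.19 to n = 2.12) the reflected ray undergoes a half-wave phase shift.
Bottom surface (2.12 → 1.14): reflection off a lower-index medium gives no phase shift.
Net: one phase inversion between the two reflected rays.
With one net inversion, destructive interference in reflection requires 2 n t = m λ.
The third-smallest nonzero thickness corresponds to m = 3: t = m λ / (2 n) = 3.00 × 425 / (2 × 2.12) = 301 nm.

301 nm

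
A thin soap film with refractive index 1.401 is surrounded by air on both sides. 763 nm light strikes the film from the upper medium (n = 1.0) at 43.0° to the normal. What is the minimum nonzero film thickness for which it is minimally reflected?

312 nm

Ray reflecting at the top interface goes from n = 1.0 toward n = 1.401: a half-wave phase shift.
At the lower boundary (n = 1.401 to n = 1.0) the reflected ray undergoes no phase shift.
Net: one phase inversion between the two reflected rays.
For weak reflection here: 2 n t cos θ_r = m λ.
Snell's law: 1.0 sin 43.0° = 1.401 sin θ_r → sin θ_r = 0.487, cos θ_r = 0.874.
Minimum nonzero at m = 1: t = λ / (2 n cos θ_r) = 763 / (2 × 1.401 × 0.874) = 312 nm.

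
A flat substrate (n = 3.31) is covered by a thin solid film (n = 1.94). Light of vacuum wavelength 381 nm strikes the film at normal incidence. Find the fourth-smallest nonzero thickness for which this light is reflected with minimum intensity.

Top surface (1.0 → 1.94): reflection off a higher-index medium gives a half-wave phase shift.
Bottom surface (1.94 → 3.31): reflection off a higher-index medium gives a half-wave phase shift.
The two reflections carry the same phase change, so no net offset.
So the condition for destructive reflection is 2 n t = (m + ½) λ.
The fourth-smallest nonzero thickness corresponds to m = 3: t = (m + ½) λ / (2 n) = 3.50 × 381 / (2 × 1.94) = 344 nm.

344 nm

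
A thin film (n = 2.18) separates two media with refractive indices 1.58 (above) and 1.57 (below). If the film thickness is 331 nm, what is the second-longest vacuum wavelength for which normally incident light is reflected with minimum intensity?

Top surface (1.58 → 2.18): reflection off a higher-index medium gives a half-wave phase shift.
Ray reflecting at the bottom interface goes from n = 2.18 toward n = 1.57: no phase shift.
The two reflections differ by half a wavelength.
So the condition for destructive reflection is 2 n t = m λ.
λ = 2 n t / m. The second-longest wavelength is m = 2: λ = 2 × 2.18 × 331 / 2.00 = 722 nm.

722 nm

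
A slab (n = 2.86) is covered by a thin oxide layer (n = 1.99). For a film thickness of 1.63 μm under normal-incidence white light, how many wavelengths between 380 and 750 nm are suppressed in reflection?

Ray reflecting at the top interface goes from n = 1.0 toward n = 1.99: a half-wave phase shift.
Bottom surface (1.99 → 2.86): reflection off a higher-index medium gives a half-wave phase shift.
The two reflections carry the same phase change, so no net offset.
For minimum reflection here: 2 n t = (m + ½) λ.
λ = 2 n t / (m + ½) = 6487 / (m + ½) nm.
m=8: 763 nm (IR); m=9: 683 nm (visible); m=10: 618 nm (visible); m=11: 564 nm (visible); m=12: 519 nm (visible); m=13: 481 nm (visible); m=14: 447 nm (visible); m=15: 419 nm (visible); m=16: 393 nm (visible); m=17: 371 nm (UV).

8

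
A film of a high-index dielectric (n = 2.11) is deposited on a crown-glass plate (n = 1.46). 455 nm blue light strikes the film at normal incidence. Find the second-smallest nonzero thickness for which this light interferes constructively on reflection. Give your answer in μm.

Top surface (1.0 → 2.11): reflection off a higher-index medium gives a half-wave phase shift.
At the lower boundary (n = 2.11 to n = 1.46) the reflected ray undergoes no phase shift.
Exactly one π shift → a net half-wave offset.
So the condition for constructive reflection is 2 n t = (m + ½) λ.
The second-smallest nonzero thickness corresponds to m = 1: t = (m + ½) λ / (2 n) = 1.50 × 455 / (2 × 2.11) = 162 nm.

0.162 μm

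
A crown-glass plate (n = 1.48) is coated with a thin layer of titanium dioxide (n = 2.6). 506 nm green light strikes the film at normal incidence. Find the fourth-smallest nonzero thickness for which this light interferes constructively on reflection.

341 nm

At the upper boundary (n = 1.0 to n = 2.6) the reflected ray undergoes a half-wave phase shift.
Ray reflecting at the bottom interface goes from n = 2.6 toward n = 1.48: no phase shift.
Exactly one π shift → a net half-wave offset.
So the condition for constructive reflection is 2 n t = (m + ½) λ.
The fourth-smallest nonzero thickness corresponds to m = 3: t = (m + ½) λ / (2 n) = 3.50 × 506 / (2 × 2.6) = 341 nm.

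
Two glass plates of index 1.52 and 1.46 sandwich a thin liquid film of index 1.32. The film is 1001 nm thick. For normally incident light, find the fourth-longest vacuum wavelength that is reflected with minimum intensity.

Ray reflecting at the top interface goes from n = 1.52 toward n = 1.32: no phase shift.
Ray reflecting at the bottom interface goes from n = 1.32 toward n = 1.46: a half-wave phase shift.
Exactly one π shift → a net half-wave offset.
With one net inversion, destructive interference in reflection requires 2 n t = m λ.
λ = 2 n t / m. The fourth-longest wavelength is m = 4: λ = 2 × 1.32 × 1001 / 4.00 = 661 nm.

661 nm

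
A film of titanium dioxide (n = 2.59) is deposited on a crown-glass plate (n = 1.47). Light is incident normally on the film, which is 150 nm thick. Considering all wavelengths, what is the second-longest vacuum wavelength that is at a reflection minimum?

389 nm

Top surface (1.0 → 2.59): reflection off a higher-index medium gives a half-wave phase shift.
Bottom surface (2.59 → 1.47): reflection off a lower-index medium gives no phase shift.
The two reflections differ by half a wavelength.
With one net inversion, destructive interference in reflection requires 2 n t = m λ.
λ = 2 n t / m. The second-longest wavelength is m = 2: λ = 2 × 2.59 × 150 / 2.00 = 389 nm.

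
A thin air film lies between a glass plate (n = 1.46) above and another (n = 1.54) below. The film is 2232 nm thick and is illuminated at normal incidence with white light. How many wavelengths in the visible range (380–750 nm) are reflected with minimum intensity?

Ray reflecting at the top interface goes from n = 1.46 toward n = 1.0: no phase shift.
Bottom surface (1.0 → 1.54): reflection off a higher-index medium gives a half-wave phase shift.
Net: one phase inversion between the two reflected rays.
With one net inversion, destructive interference in reflection requires 2 n t = m λ.
λ = 2 n t / m = 4464 / m nm.
m=5: 893 nm (IR); m=6: 744 nm (visible); m=7: 638 nm (visible); m=8: 558 nm (visible); m=9: 496 nm (visible); m=10: 446 nm (visible); m=11: 406 nm (visible); m=12: 372 nm (UV).

6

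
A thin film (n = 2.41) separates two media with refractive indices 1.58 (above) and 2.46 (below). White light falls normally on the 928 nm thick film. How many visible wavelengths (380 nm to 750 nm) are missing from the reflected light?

At the upper boundary (n = 1.58 to n = 2.41) the reflected ray undergoes a half-wave phase shift.
Ray reflecting at the bottom interface goes from n = 2.41 toward n = 2.46: a half-wave phase shift.
Zero or two π shifts → no net half-wave offset.
For weak reflection here: 2 n t = (m + ½) λ.
λ = 2 n t / (m + ½) = 4473 / (m + ½) nm.
m=5: 813 nm (IR); m=6: 688 nm (visible); m=7: 596 nm (visible); m=8: 526 nm (visible); m=9: 471 nm (visible); m=10: 426 nm (visible); m=11: 389 nm (visible); m=12: 358 nm (UV).

6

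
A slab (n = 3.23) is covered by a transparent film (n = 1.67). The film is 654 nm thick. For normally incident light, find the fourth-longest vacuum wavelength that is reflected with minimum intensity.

Top surface (1.0 → 1.67): reflection off a higher-index medium gives a half-wave phase shift.
Ray reflecting at the bottom interface goes from n = 1.67 toward n = 3.23: a half-wave phase shift.
Zero or two π shifts → no net half-wave offset.
So the condition for destructive reflection is 2 n t = (m + ½) λ.
λ = 2 n t / (m + ½). The fourth-longest wavelength is m = 3: λ = 2 × 1.67 × 654 / 3.50 = 624 nm.

624 nm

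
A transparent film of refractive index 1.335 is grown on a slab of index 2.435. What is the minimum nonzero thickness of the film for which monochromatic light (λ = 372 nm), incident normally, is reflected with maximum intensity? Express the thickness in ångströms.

1393 Å

At the upper boundary (n = 1.0 to n = 1.335) the reflected ray undergoes a half-wave phase shift.
At the lower boundary (n = 1.335 to n = 2.435) the reflected ray undergoes a half-wave phase shift.
Zero or two π shifts → no net half-wave offset.
With no net inversion, constructive interference in reflection requires 2 n t = m λ.
Minimum nonzero at m = 1: t = λ / (2 n) = 372 / (2 × 1.335) = 139 nm.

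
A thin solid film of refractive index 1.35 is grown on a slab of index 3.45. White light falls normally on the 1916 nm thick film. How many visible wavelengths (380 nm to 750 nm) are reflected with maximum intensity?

Ray reflecting at the top interface goes from n = 1.0 toward n = 1.35: a half-wave phase shift.
Ray reflecting at the bottom interface goes from n = 1.35 toward n = 3.45: a half-wave phase shift.
Net: no relative phase inversion (both shifts match).
So the condition for constructive reflection is 2 n t = m λ.
λ = 2 n t / m = 5173 / m nm.
m=6: 862 nm (IR); m=7: 739 nm (visible); m=8: 647 nm (visible); m=9: 575 nm (visible); m=10: 517 nm (visible); m=11: 470 nm (visible); m=12: 431 nm (visible); m=13: 398 nm (visible); m=14: 370 nm (UV).

7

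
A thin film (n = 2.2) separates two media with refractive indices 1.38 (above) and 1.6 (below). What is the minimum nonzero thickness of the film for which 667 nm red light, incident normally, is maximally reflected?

Ray reflecting at the top interface goes from n = 1.38 toward n = 2.2: a half-wave phase shift.
At the lower boundary (n = 2.2 to n = 1.6) the reflected ray undergoes no phase shift.
Net: one phase inversion between the two reflected rays.
With one net inversion, constructive interference in reflection requires 2 n t = (m + ½) λ.
Minimum at m = 0: t = λ / (4 n) = 667 / (4 × 2.2) = 75.8 nm.

75.8 nm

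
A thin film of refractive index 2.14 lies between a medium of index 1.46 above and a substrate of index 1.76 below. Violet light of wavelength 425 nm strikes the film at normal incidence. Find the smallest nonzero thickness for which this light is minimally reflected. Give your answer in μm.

0.0993 μm

Top surface (1.46 → 2.14): reflection off a higher-index medium gives a half-wave phase shift.
Bottom surface (2.14 → 1.76): reflection off a lower-index medium gives no phase shift.
Exactly one π shift → a net half-wave offset.
So the condition for destructive reflection is 2 n t = m λ.
The smallest nonzero thickness corresponds to m = 1: t = m λ / (2 n) = 1.00 × 425 / (2 × 2.14) = 99.3 nm.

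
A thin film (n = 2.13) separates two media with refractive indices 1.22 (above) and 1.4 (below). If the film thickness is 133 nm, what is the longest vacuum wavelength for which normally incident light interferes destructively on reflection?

567 nm

Ray reflecting at the top interface goes from n = 1.22 toward n = 2.13: a half-wave phase shift.
At the lower boundary (n = 2.13 to n = 1.4) the reflected ray undergoes no phase shift.
The two reflections differ by half a wavelength.
With one net inversion, destructive interference in reflection requires 2 n t = m λ.
λ = 2 n t / m. The longest wavelength is m = 1: λ = 2 × 2.13 × 133 / 1.00 = 567 nm.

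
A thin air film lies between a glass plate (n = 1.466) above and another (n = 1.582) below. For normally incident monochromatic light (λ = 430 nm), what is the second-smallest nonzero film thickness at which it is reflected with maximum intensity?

At the upper boundary (n = 1.466 to n = 1.0) the reflected ray undergoes no phase shift.
Ray reflecting at the bottom interface goes from n = 1.0 toward n = 1.582: a half-wave phase shift.
The two reflections differ by half a wavelength.
With one net inversion, constructive interference in reflection requires 2 n t = (m + ½) λ.
The second-smallest nonzero thickness corresponds to m = 1: t = (m + ½) λ / (2 n) = 1.50 × 430 / (2 × 1.0) = 323 nm.

323 nm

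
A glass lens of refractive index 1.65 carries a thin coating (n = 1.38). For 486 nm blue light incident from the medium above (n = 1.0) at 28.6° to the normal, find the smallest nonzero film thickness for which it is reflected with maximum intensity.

Top surface (1.0 → 1.38): reflection off a higher-index medium gives a half-wave phase shift.
Ray reflecting at the bottom interface goes from n = 1.38 toward n = 1.65: a half-wave phase shift.
The two reflections carry the same phase change, so no net offset.
With no net inversion, constructive interference in reflection requires 2 n t cos θ_r = m λ.
Snell's law: 1.0 sin 28.6° = 1.38 sin θ_r → sin θ_r = 0.347, cos θ_r = 0.938.
Minimum nonzero at m = 1: t = λ / (2 n cos θ_r) = 486 / (2 × 1.38 × 0.938) = 188 nm.

188 nm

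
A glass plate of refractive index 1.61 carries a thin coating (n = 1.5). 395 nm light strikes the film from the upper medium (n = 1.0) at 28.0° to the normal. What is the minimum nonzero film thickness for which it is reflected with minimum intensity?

Top surface (1.0 → 1.5): reflection off a higher-index medium gives a half-wave phase shift.
Ray reflecting at the bottom interface goes from n = 1.5 toward n = 1.61: a half-wave phase shift.
The two reflections carry the same phase change, so no net offset.
So the condition for destructive reflection is 2 n t cos θ_r = (m + ½) λ.
Snell's law: 1.0 sin 28.0° = 1.5 sin θ_r → sin θ_r = 0.313, cos θ_r = 0.950.
Minimum at m = 0: t = λ / (4 n cos θ_r) = 395 / (4 × 1.5 × 0.950) = 69.3 nm.

69.3 nm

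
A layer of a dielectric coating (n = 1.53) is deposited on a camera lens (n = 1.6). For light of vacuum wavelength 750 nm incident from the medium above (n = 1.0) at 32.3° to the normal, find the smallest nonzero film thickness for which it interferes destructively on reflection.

Ray reflecting at the top interface goes from n = 1.0 toward n = 1.53: a half-wave phase shift.
Bottom surface (1.53 → 1.6): reflection off a higher-index medium gives a half-wave phase shift.
Zero or two π shifts → no net half-wave offset.
With no net inversion, destructive interference in reflection requires 2 n t cos θ_r = (m + ½) λ.
Snell's law: 1.0 sin 32.3° = 1.53 sin θ_r → sin θ_r = 0.349, cos θ_r = 0.937.
Minimum at m = 0: t = λ / (4 n cos θ_r) = 750 / (4 × 1.53 × 0.937) = 131 nm.

131 nm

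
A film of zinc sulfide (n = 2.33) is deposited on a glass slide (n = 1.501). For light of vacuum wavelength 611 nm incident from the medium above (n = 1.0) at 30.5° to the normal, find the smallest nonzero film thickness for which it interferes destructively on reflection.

134 nm

Ray reflecting at the top interface goes from n = 1.0 toward n = 2.33: a half-wave phase shift.
Ray reflecting at the bottom interface goes from n = 2.33 toward n = 1.501: no phase shift.
Exactly one π shift → a net half-wave offset.
With one net inversion, destructive interference in reflection requires 2 n t cos θ_r = m λ.
Snell's law: 1.0 sin 30.5° = 2.33 sin θ_r → sin θ_r = 0.218, cos θ_r = 0.976.
Minimum nonzero at m = 1: t = λ / (2 n cos θ_r) = 611 / (2 × 2.33 × 0.976) = 134 nm.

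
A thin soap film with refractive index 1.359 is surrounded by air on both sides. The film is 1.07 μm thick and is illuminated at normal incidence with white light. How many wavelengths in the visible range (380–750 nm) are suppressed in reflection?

Ray reflecting at the top interface goes from n = 1.0 toward n = 1.359: a half-wave phase shift.
At the lower boundary (n = 1.359 to n = 1.0) the reflected ray undergoes no phase shift.
Net: one phase inversion between the two reflected rays.
So the condition for destructive reflection is 2 n t = m λ.
λ = 2 n t / m = 2908 / m nm.
m=3: 969 nm (IR); m=4: 727 nm (visible); m=5: 582 nm (visible); m=6: 485 nm (visible); m=7: 415 nm (visible); m=8: 364 nm (UV).

4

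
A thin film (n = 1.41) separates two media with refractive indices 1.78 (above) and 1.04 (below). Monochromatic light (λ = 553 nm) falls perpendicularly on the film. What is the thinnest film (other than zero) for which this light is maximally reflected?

Ray reflecting at the top interface goes from n = 1.78 toward n = 1.41: no phase shift.
Ray reflecting at the bottom interface goes from n = 1.41 toward n = 1.04: no phase shift.
Net: no relative phase inversion (both shifts match).
For strong reflection here: 2 n t = m λ.
Minimum nonzero at m = 1: t = λ / (2 n) = 553 / (2 × 1.41) = 196 nm.

196 nm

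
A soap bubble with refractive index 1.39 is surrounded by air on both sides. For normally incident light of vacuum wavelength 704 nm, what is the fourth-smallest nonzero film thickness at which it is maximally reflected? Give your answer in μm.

Ray reflecting at the top interface goes from n = 1.0 toward n = 1.39: a half-wave phase shift.
At the lower boundary (n = 1.39 to n = 1.0) the reflected ray undergoes no phase shift.
Net: one phase inversion between the two reflected rays.
With one net inversion, constructive interference in reflection requires 2 n t = (m + ½) λ.
The fourth-smallest nonzero thickness corresponds to m = 3: t = (m + ½) λ / (2 n) = 3.50 × 704 / (2 × 1.39) = 886 nm.

0.886 μm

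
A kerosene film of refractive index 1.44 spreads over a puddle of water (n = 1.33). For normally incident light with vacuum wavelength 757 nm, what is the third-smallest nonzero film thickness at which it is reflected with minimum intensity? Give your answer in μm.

At the upper boundary (n = 1.0 to n = 1.44) the reflected ray undergoes a half-wave phase shift.
Bottom surface (1.44 → 1.33): reflection off a lower-index medium gives no phase shift.
Exactly one π shift → a net half-wave offset.
So the condition for destructive reflection is 2 n t = m λ.
The third-smallest nonzero thickness corresponds to m = 3: t = m λ / (2 n) = 3.00 × 757 / (2 × 1.44) = 789 nm.

0.789 μm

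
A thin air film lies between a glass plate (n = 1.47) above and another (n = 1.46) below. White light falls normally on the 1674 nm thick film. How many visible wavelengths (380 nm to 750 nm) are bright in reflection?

At the upper boundary (n = 1.47 to n = 1.0) the reflected ray undergoes no phase shift.
Bottom surface (1.0 → 1.46): reflection off a higher-index medium gives a half-wave phase shift.
Exactly one π shift → a net half-wave offset.
So the condition for constructive reflection is 2 n t = (m + ½) λ.
λ = 2 n t / (m + ½) = 3348 / (m + ½) nm.
m=3: 957 nm (IR); m=4: 744 nm (visible); m=5: 609 nm (visible); m=6: 515 nm (visible); m=7: 446 nm (visible); m=8: 394 nm (visible); m=9: 352 nm (UV).

5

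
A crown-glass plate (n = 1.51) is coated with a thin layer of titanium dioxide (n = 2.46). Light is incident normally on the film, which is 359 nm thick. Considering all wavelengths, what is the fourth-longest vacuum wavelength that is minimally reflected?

442 nm

Ray reflecting at the top interface goes from n = 1.0 toward n = 2.46: a half-wave phase shift.
Ray reflecting at the bottom interface goes from n = 2.46 toward n = 1.51: no phase shift.
Exactly one π shift → a net half-wave offset.
So the condition for destructive reflection is 2 n t = m λ.
λ = 2 n t / m. The fourth-longest wavelength is m = 4: λ = 2 × 2.46 × 359 / 4.00 = 442 nm.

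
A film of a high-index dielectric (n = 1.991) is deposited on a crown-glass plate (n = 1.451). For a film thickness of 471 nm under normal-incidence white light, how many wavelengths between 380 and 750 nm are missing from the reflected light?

Top surface (1.0 → 1.991): reflection off a higher-index medium gives a half-wave phase shift.
Bottom surface (1.991 → 1.451): reflection off a lower-index medium gives no phase shift.
The two reflections differ by half a wavelength.
For weak reflection here: 2 n t = m λ.
λ = 2 n t / m = 1876 / m nm.
m=2: 938 nm (IR); m=3: 625 nm (visible); m=4: 469 nm (visible); m=5: 375 nm (UV).

2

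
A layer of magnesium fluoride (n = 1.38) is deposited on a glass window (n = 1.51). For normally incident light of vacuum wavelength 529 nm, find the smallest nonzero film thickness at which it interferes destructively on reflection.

Top surface (1.0 → 1.38): reflection off a higher-index medium gives a half-wave phase shift.
Bottom surface (1.38 → 1.51): reflection off a higher-index medium gives a half-wave phase shift.
Zero or two π shifts → no net half-wave offset.
With no net inversion, destructive interference in reflection requires 2 n t = (m + ½) λ.
Minimum at m = 0: t = λ / (4 n) = 529 / (4 × 1.38) = 95.8 nm.

95.8 nm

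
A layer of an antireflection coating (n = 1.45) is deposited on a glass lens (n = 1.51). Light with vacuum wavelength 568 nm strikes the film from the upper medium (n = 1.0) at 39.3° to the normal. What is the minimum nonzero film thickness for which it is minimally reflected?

109 nm

Top surface (1.0 → 1.45): reflection off a higher-index medium gives a half-wave phase shift.
Ray reflecting at the bottom interface goes from n = 1.45 toward n = 1.51: a half-wave phase shift.
Net: no relative phase inversion (both shifts match).
So the condition for destructive reflection is 2 n t cos θ_r = (m + ½) λ.
Snell's law: 1.0 sin 39.3° = 1.45 sin θ_r → sin θ_r = 0.437, cos θ_r = 0.900.
Minimum at m = 0: t = λ / (4 n cos θ_r) = 568 / (4 × 1.45 × 0.900) = 109 nm.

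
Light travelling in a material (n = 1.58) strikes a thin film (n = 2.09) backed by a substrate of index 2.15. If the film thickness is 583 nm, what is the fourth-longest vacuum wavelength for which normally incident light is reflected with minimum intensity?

696 nm

Top surface (1.58 → 2.09): reflection off a higher-index medium gives a half-wave phase shift.
At the lower boundary (n = 2.09 to n = 2.15) the reflected ray undergoes a half-wave phase shift.
Zero or two π shifts → no net half-wave offset.
With no net inversion, destructive interference in reflection requires 2 n t = (m + ½) λ.
λ = 2 n t / (m + ½). The fourth-longest wavelength is m = 3: λ = 2 × 2.09 × 583 / 3.50 = 696 nm.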